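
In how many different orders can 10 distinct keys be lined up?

The number of ways to arrange 10 distinct objects is 10!.

Final answer: 10! = 3628800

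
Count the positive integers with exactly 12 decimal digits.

The leading digit cannot be 0 (9 options); the other 11 digits can be anything (10 options each).
Total: 9 x 10^11.

Final answer: 900000000000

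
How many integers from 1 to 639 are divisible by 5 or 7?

Multiples of 5: 127. Multiples of 7: 91. Of both (lcm=35): 18.
By inclusion-exclusion: 127 + 91 - 18.

Final answer: 200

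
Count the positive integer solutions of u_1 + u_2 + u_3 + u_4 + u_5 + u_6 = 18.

Substitute u'_i = u_i - 1 (so u'_i >= 0). Then sum u'_i = 18 - 6 = 12.
Stars and bars: C(12+6-1, 6-1) = C(17,5).

Final answer: C(17,5) = 6188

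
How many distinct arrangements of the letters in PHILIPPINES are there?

Letters (E:1, H:1, I:3, L:1, N:1, P:3, S:1). Total letters: 11.
Permutations = 11!/(3! x 3!).

Final answer: 1108800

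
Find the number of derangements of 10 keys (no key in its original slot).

Derangements satisfy D(n) = (n-1)(D(n-1) + D(n-2)), starting from D(0)=1, D(1)=0.
D(2) = 1 x (0 + 1) = 1
D(3) = 2 x (1 + 0) = 2
D(4) = 3 x (2 + 1) = 9
D(5) = 4 x (9 + 2) = 44
D(6) = 5 x (44 + 9) = 265
D(7) = 6 x (265 + 44) = 1854
D(8) = 7 x (1854 + 265) = 14833
D(9) = 8 x (14833 + 1854) = 133496
D(10) = 9 x (D(9) + D(8)) = 9 x (133496 + 14833)

Final answer: D(10) = 1334961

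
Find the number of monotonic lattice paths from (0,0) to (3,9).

Each path has 3 right steps and 9 up steps in some order (12 steps total).
Choose which 9 of the 12 steps are up: C(12,9).

Final answer: C(12,9) = 220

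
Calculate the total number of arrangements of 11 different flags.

The number of ways to arrange 11 distinct objects is 11!.

Final answer: 11! = 39916800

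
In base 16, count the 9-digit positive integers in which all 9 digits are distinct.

The leading digit has 15 choices (anything but zero); the next has 15 (anything but the first), then 14, and so on, one fewer each time.
Total: 15 x 15 x 14 x 13 x 12 x 11 x 10 x 9 x 8.

Final answer: 3891888000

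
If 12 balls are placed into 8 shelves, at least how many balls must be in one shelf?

By the pigeonhole principle: ceiling(12/8).

Final answer: 2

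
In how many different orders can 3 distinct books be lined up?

The number of ways to arrange 3 distinct objects is 3!.

Final answer: 3! = 6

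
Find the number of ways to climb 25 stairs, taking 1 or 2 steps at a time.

Condition on the final move: it is a 1-step (f(n-1) ways to get there) or a 2-step (f(n-2) ways), so f(n) = f(n-1) + f(n-2), with f(1)=1, f(2)=2.
Building up term by term: f(1)=1, f(2)=2, f(3)=3, f(4)=5, f(5)=8, f(6)=13, f(7)=21, f(8)=34, f(9)=55, f(10)=89, f(11)=144, f(12)=233, f(13)=377, f(14)=610, f(15)=987, f(16)=1597, f(17)=2584, f(18)=4181, f(19)=6765, f(20)=10946, f(21)=17711, f(22)=28657, f(23)=46368, f(24)=75025, f(25)=121393.

Final answer: 121393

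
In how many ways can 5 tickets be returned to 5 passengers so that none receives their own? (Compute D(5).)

D(n) = (n-1)(D(n-1) + D(n-2)), D(0)=1, D(1)=0.
D(2) = 1 x (0 + 1) = 1
D(3) = 2 x (1 + 0) = 2
D(4) = 3 x (2 + 1) = 9
D(5) = 4 x (D(4) + D(3)) = 4 x (9 + 2)

Final answer: D(5) = 44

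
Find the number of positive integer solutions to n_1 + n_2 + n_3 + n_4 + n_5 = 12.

Substitute n'_i = n_i - 1 (so n'_i >= 0). Then sum n'_i = 12 - 5 = 7.
Stars and bars: C(7+5-1, 5-1) = C(11,4).

Final answer: C(11,4) = 330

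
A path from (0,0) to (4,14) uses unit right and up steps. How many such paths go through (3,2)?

Paths (0,0)->(3,2): C(5,2) = 10.
Paths (3,2)->(4,14): C(13,12) = 13.
By multiplication principle: 10 x 13.

Final answer: 130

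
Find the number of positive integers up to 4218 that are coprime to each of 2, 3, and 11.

|div by 2|=2109, |div by 3|=1406, |div by 11|=383.
|div by 2&3|=703, |div by 2&11|=191, |div by 3&11|=127, |div by all|=63.
By inclusion-exclusion, divisible by at least one: 2109+1406+383-703-191-127+63 = 2940.
Not divisible by any: 4218 - 2940.

Final answer: 1278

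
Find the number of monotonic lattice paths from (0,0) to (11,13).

Each path has 11 right steps and 13 up steps in some order (24 steps total).
Choose which 13 of the 24 steps are up: C(24,13).

Final answer: C(24,13) = 2496144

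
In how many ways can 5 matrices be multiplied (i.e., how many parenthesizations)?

This is a standard Catalan-number count: the answer is C_n. Here n = 5 - 1 = 4.
C_n = (2n)!/(n!(n+1)!), so C_{4} = 8!/(4! x 5!) = C(8,4)/5 = 70/5.

Final answer: C_{4} = 14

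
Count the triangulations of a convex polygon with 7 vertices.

This is a standard Catalan-number count: the answer is C_n. Here n = 7 - 2 = 5.
C_n = (2n)!/(n!(n+1)!), so C_{5} = 10!/(5! x 6!) = C(10,5)/6 = 252/6.

Final answer: C_{5} = 42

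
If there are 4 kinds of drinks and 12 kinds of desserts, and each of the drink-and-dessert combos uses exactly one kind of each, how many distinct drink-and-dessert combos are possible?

By the multiplication principle: 4 x 12.

Final answer: 48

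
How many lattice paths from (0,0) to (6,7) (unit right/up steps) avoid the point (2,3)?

Total paths to (6,7): C(13,7) = 1716.
Paths through (2,3): C(5,3) x C(8,4) = 700.
Avoiding (2,3): 1716 - 700.

Final answer: 1016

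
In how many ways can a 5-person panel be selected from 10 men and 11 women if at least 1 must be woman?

Sum over valid woman counts:
C(11,1)C(10,4) = 2310
C(11,2)C(10,3) = 6600
C(11,3)C(10,2) = 7425
C(11,4)C(10,1) = 3300
C(11,5)C(10,0) = 462
Total: 2310 + 6600 + 7425 + 3300 + 462.

Final answer: 20097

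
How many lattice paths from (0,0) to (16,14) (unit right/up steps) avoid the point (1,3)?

Total paths to (16,14): C(30,14) = 145422675.
Paths through (1,3): C(4,3) x C(26,11) = 30904640.
Avoiding (1,3): 145422675 - 30904640.

Final answer: 114518035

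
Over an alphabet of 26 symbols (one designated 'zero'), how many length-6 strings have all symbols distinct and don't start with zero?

First digit: 25 (nonzero). Second: 25 (not first). Third: 24, etc.
Total: 25 x 25 x 24 x 23 x 22 x 21.

Final answer: 159390000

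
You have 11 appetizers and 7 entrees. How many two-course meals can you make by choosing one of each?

By the multiplication principle: 11 x 7.

Final answer: 77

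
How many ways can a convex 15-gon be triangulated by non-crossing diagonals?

This is a standard Catalan-number count: the answer is C_n. Here n = 15 - 2 = 13.
C_n = C(2n,n)/(n+1), so C_{13} = C(26,13)/14 = 10400600/14.

Final answer: C_{13} = 742900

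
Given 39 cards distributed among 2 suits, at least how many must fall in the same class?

By pigeonhole with 39 objects and 2 categories: ceiling(39/2).

Final answer: 20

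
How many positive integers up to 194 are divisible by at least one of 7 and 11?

Multiples of 7: 27. Multiples of 11: 17. Of both (lcm=77): 2.
By inclusion-exclusion: 27 + 17 - 2.

Final answer: 42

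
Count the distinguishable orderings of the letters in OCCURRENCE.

Letters (C:3, E:2, N:1, O:1, R:2, U:1). Total letters: 10.
Permutations = 10!/(3! x 2! x 2!).

Final answer: 151200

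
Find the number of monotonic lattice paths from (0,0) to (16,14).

Each path has 16 right steps and 14 up steps in some order (30 steps total).
Choose which 14 of the 30 steps are up: C(30,14).

Final answer: C(30,14) = 145422675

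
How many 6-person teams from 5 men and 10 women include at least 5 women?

Sum over valid woman counts:
C(10,5)C(5,1) = 1260
C(10,6)C(5,0) = 210
Total: 1260 + 210.

Final answer: 1470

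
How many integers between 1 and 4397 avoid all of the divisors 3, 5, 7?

|div by 3|=1465, |div by 5|=879, |div by 7|=628.
|div by 3&5|=293, |div by 3&7|=209, |div by 5&7|=125, |div by all|=41.
By inclusion-exclusion, divisible by at least one: 1465+879+628-293-209-125+41 = 2386.
Not divisible by any: 4397 - 2386.

Final answer: 2011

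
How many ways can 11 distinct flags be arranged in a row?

The number of ways to arrange 11 distinct objects is 11!.

Final answer: 11! = 39916800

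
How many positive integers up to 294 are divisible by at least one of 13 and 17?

Multiples of 13: 22. Multiples of 17: 17. Of both (lcm=221): 1.
By inclusion-exclusion: 22 + 17 - 1.

Final answer: 38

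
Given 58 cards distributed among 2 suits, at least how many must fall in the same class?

By pigeonhole with 58 objects and 2 categories: ceiling(58/2).

Final answer: 29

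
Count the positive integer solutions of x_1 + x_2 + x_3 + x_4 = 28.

Substitute x'_i = x_i - 1 (so x'_i >= 0). Then sum x'_i = 28 - 4 = 24.
Stars and bars: C(24+4-1, 4-1) = C(27,3).

Final answer: C(27,3) = 2925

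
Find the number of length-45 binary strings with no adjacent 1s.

A valid string ends in 0 (append to any length-(n-1) valid string) or in 01 (append to any length-(n-2) valid string), so a(n) = a(n-1) + a(n-2) with a(1)=2, a(2)=3.
Computing successive values: a(1)=2, a(2)=3, a(3)=5, a(4)=8, a(5)=13, a(6)=21, a(7)=34, a(8)=55, a(9)=89, a(10)=144, a(11)=233, a(12)=377, a(13)=610, a(14)=987, a(15)=1597, a(16)=2584, a(17)=4181, a(18)=6765, a(19)=10946, a(20)=17711, a(21)=28657, a(22)=46368, a(23)=75025, a(24)=121393, a(25)=196418, a(26)=317811, a(27)=514229, a(28)=832040, a(29)=1346269, a(30)=2178309, a(31)=3524578, a(32)=5702887, a(33)=9227465, a(34)=14930352, a(35)=24157817, a(36)=39088169, a(37)=63245986, a(38)=102334155, a(39)=165580141, a(40)=267914296, a(41)=433494437, a(42)=701408733, a(43)=1134903170, a(44)=1836311903, a(45)=2971215073.

Final answer: 2971215073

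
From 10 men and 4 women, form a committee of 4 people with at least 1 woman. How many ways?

Sum over valid woman counts:
C(4,1)C(10,3) = 480
C(4,2)C(10,2) = 270
C(4,3)C(10,1) = 40
C(4,4)C(10,0) = 1
Total: 480 + 270 + 40 + 1.

Final answer: 791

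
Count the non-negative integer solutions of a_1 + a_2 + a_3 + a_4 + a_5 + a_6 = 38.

Stars and bars with 38 stars and 5 bars:
C(38+6-1, 6-1) = C(43,5).

Final answer: C(43,5) = 962598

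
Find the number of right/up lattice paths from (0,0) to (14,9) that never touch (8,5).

Total paths to (14,9): C(23,9) = 817190.
Paths through (8,5): C(13,5) x C(10,4) = 270270.
Avoiding (8,5): 817190 - 270270.

Final answer: 546920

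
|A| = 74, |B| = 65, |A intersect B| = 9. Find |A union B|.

|A union B| = |A| + |B| - |A intersect B| = 74 + 65 - 9.

Final answer: 130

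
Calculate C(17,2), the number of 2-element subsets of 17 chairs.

C(17,2) = 17!/(2! x (17-2)!).

Final answer: C(17,2) = 136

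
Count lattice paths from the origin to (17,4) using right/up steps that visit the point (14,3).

Paths (0,0)->(14,3): C(17,3) = 680.
Paths (14,3)->(17,4): C(4,1) = 4.
By multiplication principle: 680 x 4.

Final answer: 2720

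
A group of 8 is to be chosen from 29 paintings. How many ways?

C(29,8) = 29!/(8! x 21!).

Final answer: \binom{29}{8} = 4292145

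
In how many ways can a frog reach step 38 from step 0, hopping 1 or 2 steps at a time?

Let f(n) be the number of climbs. Removing the last move (1 or 2 steps) gives f(n) = f(n-1) + f(n-2); base cases f(1)=1, f(2)=2.
Computing successive values: f(1)=1, f(2)=2, f(3)=3, f(4)=5, f(5)=8, f(6)=13, f(7)=21, f(8)=34, f(9)=55, f(10)=89, f(11)=144, f(12)=233, f(13)=377, f(14)=610, f(15)=987, f(16)=1597, f(17)=2584, f(18)=4181, f(19)=6765, f(20)=10946, f(21)=17711, f(22)=28657, f(23)=46368, f(24)=75025, f(25)=121393, f(26)=196418, f(27)=317811, f(28)=514229, f(29)=832040, f(30)=1346269, f(31)=2178309, f(32)=3524578, f(33)=5702887, f(34)=9227465, f(35)=14930352, f(36)=24157817, f(37)=39088169, f(38)=63245986.

Final answer: 63245986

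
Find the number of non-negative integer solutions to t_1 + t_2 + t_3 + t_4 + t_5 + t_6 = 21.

Stars and bars with 21 stars and 5 bars:
C(21+6-1, 6-1) = C(26,5).

Final answer: C(26,5) = 65780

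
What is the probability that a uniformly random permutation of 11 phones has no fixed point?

Derangements satisfy D(n) = (n-1)(D(n-1) + D(n-2)), starting from D(0)=1, D(1)=0.
Building up: D(2)=1, D(3)=2, D(4)=9, D(5)=44, D(6)=265, D(7)=1854, D(8)=14833, D(9)=133496, D(10)=1334961, D(11)=14684570.
Total arrangements: 11! = 39916800.
Probability = D(11)/11! = 1468457/3991680.

Final answer: D(11)/11! = 14684570/39916800 = 0.367879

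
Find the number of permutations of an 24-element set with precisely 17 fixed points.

Choose which 17 elements are fixed: C(24,17) = 346104.
Derange the remaining 7 using D(j) = (j-1)(D(j-1) + D(j-2)), D(0)=1, D(1)=0: D(2)=1, D(3)=2, D(4)=9, D(5)=44, D(6)=265, D(7)=1854.
Total: 346104 x 1854.

Final answer: C(24,17) D(7) = 641676816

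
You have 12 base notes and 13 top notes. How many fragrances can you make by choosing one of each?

By the multiplication principle: 12 x 13.

Final answer: 156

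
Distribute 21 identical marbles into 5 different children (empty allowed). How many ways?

Stars and bars: C(n+k-1, k-1) = C(25,4).

Final answer: C(25,4) = 12650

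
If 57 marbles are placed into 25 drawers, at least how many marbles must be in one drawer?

By the pigeonhole principle: ceiling(57/25).

Final answer: 3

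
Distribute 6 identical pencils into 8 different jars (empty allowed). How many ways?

Stars and bars: C(n+k-1, k-1) = C(13,7).

Final answer: C(13,7) = 1716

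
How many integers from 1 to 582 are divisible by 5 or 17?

Multiples of 5: 116. Multiples of 17: 34. Of both (lcm=85): 6.
By inclusion-exclusion: 116 + 34 - 6.

Final answer: 144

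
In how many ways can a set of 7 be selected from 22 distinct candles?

C(22,7) = 22!/(7! x 15!).

Final answer: \binom{22}{7} = 170544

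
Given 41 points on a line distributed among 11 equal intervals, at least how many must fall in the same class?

By pigeonhole with 41 objects and 11 categories: ceiling(41/11).

Final answer: 4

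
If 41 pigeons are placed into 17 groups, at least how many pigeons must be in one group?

By the pigeonhole principle: ceiling(41/17).

Final answer: 3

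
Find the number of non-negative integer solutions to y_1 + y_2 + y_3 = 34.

Stars and bars with 34 stars and 2 bars:
C(34+3-1, 3-1) = C(36,2).

Final answer: C(36,2) = 630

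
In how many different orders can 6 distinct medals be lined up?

The number of ways to arrange 6 distinct objects is 6!.

Final answer: 6! = 720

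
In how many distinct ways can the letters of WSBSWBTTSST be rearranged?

Letters (B:2, S:4, T:3, W:2). Total letters: 11.
Permutations = 11!/(4! x 3! x 2! x 2!).

Final answer: 69300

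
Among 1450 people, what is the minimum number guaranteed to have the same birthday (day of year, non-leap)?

There are 365 possible values for birthday (day of year, non-leap). With 1450 people and 365 categories, by pigeonhole: ceiling(1450/365).

Final answer: 4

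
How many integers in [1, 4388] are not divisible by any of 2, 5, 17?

|div by 2|=2194, |div by 5|=877, |div by 17|=258.
|div by 2&5|=438, |div by 2&17|=129, |div by 5&17|=51, |div by all|=25.
By inclusion-exclusion, divisible by at least one: 2194+877+258-438-129-51+25 = 2736.
Not divisible by any: 4388 - 2736.

Final answer: 1652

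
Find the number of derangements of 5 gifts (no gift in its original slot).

Derangements satisfy D(n) = (n-1)(D(n-1) + D(n-2)), starting from D(0)=1, D(1)=0.
D(2) = 1 x (0 + 1) = 1
D(3) = 2 x (1 + 0) = 2
D(4) = 3 x (2 + 1) = 9
D(5) = 4 x (D(4) + D(3)) = 4 x (9 + 2)

Final answer: D(5) = 44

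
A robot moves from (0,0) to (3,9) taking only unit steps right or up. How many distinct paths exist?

Each path has 3 right steps and 9 up steps in some order (12 steps total).
Choose which 9 of the 12 steps are up: C(12,9).

Final answer: C(12,9) = 220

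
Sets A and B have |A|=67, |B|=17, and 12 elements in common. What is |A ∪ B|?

|A union B| = |A| + |B| - |A intersect B| = 67 + 17 - 12.

Final answer: 72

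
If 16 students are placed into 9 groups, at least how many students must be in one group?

By the pigeonhole principle: ceiling(16/9).

Final answer: 2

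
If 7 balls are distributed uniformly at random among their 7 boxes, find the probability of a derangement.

Derangements satisfy D(n) = (n-1)(D(n-1) + D(n-2)), starting from D(0)=1, D(1)=0.
Building up: D(2)=1, D(3)=2, D(4)=9, D(5)=44, D(6)=265, D(7)=1854.
Total arrangements: 7! = 5040.
Probability = D(7)/7! = 103/280.

Final answer: D(7)/7! = 1854/5040 = 0.367857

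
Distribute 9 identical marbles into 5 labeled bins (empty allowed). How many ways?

Stars and bars: C(n+k-1, k-1) = C(13,4).

Final answer: C(13,4) = 715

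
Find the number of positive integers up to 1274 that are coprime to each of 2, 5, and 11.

|div by 2|=637, |div by 5|=254, |div by 11|=115.
|div by 2&5|=127, |div by 2&11|=57, |div by 5&11|=23, |div by all|=11.
By inclusion-exclusion, divisible by at least one: 637+254+115-127-57-23+11 = 810.
Not divisible by any: 1274 - 810.

Final answer: 464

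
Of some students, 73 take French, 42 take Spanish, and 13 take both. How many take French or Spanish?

|A union B| = |A| + |B| - |A intersect B| = 73 + 42 - 13.

Final answer: 102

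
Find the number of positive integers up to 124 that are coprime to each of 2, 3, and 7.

|div by 2|=62, |div by 3|=41, |div by 7|=17.
|div by 2&3|=20, |div by 2&7|=8, |div by 3&7|=5, |div by all|=2.
By inclusion-exclusion, divisible by at least one: 62+41+17-20-8-5+2 = 89.
Not divisible by any: 124 - 89.

Final answer: 35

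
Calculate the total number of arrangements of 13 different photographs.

The number of ways to arrange 13 distinct objects is 13!.

Final answer: 13! = 6227020800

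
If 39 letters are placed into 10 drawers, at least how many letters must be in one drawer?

By the pigeonhole principle: ceiling(39/10).

Final answer: 4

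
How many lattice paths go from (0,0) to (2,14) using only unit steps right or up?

Each path has 2 right steps and 14 up steps in some order (16 steps total).
Choose which 14 of the 16 steps are up: C(16,14).

Final answer: C(16,14) = 120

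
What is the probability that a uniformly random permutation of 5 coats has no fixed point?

Use the recurrence D(n) = (n-1)(D(n-1) + D(n-2)) with D(0)=1, D(1)=0.
Building up: D(2)=1, D(3)=2, D(4)=9, D(5)=44.
Total arrangements: 5! = 120.
Probability = D(5)/5! = 11/30.

Final answer: D(5)/5! = 44/120 = 0.366667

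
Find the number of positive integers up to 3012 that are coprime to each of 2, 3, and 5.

|div by 2|=1506, |div by 3|=1004, |div by 5|=602.
|div by 2&3|=502, |div by 2&5|=301, |div by 3&5|=200, |div by all|=100.
By inclusion-exclusion, divisible by at least one: 1506+1004+602-502-301-200+100 = 2209.
Not divisible by any: 3012 - 2209.

Final answer: 803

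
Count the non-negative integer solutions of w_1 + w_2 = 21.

Stars and bars with 21 stars and 1 bars:
C(21+2-1, 2-1) = C(22,1).

Final answer: C(22,1) = 22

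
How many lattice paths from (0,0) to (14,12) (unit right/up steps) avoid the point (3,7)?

Total paths to (14,12): C(26,12) = 9657700.
Paths through (3,7): C(10,7) x C(16,5) = 524160.
Avoiding (3,7): 9657700 - 524160.

Final answer: 9133540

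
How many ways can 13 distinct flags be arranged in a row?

The number of ways to arrange 13 distinct objects is 13!.

Final answer: 13! = 6227020800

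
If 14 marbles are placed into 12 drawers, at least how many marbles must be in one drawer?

By the pigeonhole principle: ceiling(14/12).

Final answer: 2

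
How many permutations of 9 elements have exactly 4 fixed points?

Choose which 4 elements are fixed: C(9,4) = 126.
Derange the remaining 5 using D(j) = (j-1)(D(j-1) + D(j-2)), D(0)=1, D(1)=0: D(2)=1, D(3)=2, D(4)=9, D(5)=44.
Total: 126 x 44.

Final answer: C(9,4) D(5) = 5544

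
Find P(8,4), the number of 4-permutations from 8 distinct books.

P(8,4) = 8!/(8-4)! = 8!/4!.

Final answer: P(8,4) = 1680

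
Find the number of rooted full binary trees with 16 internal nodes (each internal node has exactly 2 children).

The structures are counted by the Catalan number C_n. Here n = 16.
C_n = C(2n,n)/(n+1), so C_{16} = C(32,16)/17 = 601080390/17.

Final answer: C_{16} = 35357670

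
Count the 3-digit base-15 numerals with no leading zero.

Leading digit: 14 options (nonzero). Other 2 digit(s): 15 options each.
Total: 14 x 15^2.

Final answer: 3150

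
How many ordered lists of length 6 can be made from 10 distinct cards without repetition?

P(10,6) = 10!/(10-6)! = 10!/4!.

Final answer: P(10,6) = 151200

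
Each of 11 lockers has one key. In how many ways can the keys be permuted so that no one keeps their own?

D(n) = (n-1)(D(n-1) + D(n-2)), D(0)=1, D(1)=0.
D(2) = 1 x (0 + 1) = 1
D(3) = 2 x (1 + 0) = 2
D(4) = 3 x (2 + 1) = 9
D(5) = 4 x (9 + 2) = 44
D(6) = 5 x (44 + 9) = 265
D(7) = 6 x (265 + 44) = 1854
D(8) = 7 x (1854 + 265) = 14833
D(9) = 8 x (14833 + 1854) = 133496
D(10) = 9 x (133496 + 14833) = 1334961
D(11) = 10 x (D(10) + D(9)) = 10 x (1334961 + 133496)

Final answer: D(11) = 14684570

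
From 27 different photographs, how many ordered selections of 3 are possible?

P(27,3) = 27!/(27-3)! = 27!/24!.

Final answer: P(27,3) = 17550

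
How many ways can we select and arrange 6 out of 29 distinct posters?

P(29,6) = 29!/(29-6)! = 29!/23!.

Final answer: P(29,6) = 342014400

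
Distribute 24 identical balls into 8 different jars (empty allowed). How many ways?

Stars and bars: C(n+k-1, k-1) = C(31,7).

Final answer: C(31,7) = 2629575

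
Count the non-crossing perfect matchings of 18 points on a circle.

The structures are counted by the Catalan number C_n. Here n = 18/2 = 9.
C_n = (2n)!/(n!(n+1)!), so C_{9} = 18!/(9! x 10!) = C(18,9)/10 = 48620/10.

Final answer: C_{9} = 4862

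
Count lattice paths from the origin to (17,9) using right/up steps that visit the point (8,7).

Paths (0,0)->(8,7): C(15,7) = 6435.
Paths (8,7)->(17,9): C(11,2) = 55.
By multiplication principle: 6435 x 55.

Final answer: 353925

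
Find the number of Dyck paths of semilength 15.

Total monotonic paths to (15,15): C(30,15) = 155117520.
A path is bad iff it touches y = x + 1; reflecting its initial segment maps bad paths bijectively onto all paths to (14,16), of which there are C(30,16) = 145422675.
Valid Dyck paths: 155117520 - 145422675.
(Check: C(30,15) - C(30,16) = C(30,15)/16, the Catalan number C_{15}.)

Final answer: C_{15} = 9694845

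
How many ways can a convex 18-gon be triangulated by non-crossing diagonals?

This is counted by the nth Catalan number C_n. Here n = 18 - 2 = 16.
C_n = C(2n,n) - C(2n,n+1), so C_{16} = C(32,16) - C(32,17) = 601080390 - 565722720.

Final answer: C_{16} = 35357670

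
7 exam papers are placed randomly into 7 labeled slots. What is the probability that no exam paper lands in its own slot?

Derangements satisfy D(n) = (n-1)(D(n-1) + D(n-2)), starting from D(0)=1, D(1)=0.
Building up: D(2)=1, D(3)=2, D(4)=9, D(5)=44, D(6)=265, D(7)=1854.
Total arrangements: 7! = 5040.
Probability = D(7)/7! = 103/280.

Final answer: D(7)/7! = 1854/5040 = 0.367857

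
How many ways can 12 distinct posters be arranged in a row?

The number of ways to arrange 12 distinct objects is 12!.

Final answer: 12! = 479001600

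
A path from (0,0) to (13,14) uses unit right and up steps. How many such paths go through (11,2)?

Paths (0,0)->(11,2): C(13,2) = 78.
Paths (11,2)->(13,14): C(14,12) = 91.
By multiplication principle: 78 x 91.

Final answer: 7098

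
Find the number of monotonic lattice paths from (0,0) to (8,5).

Each path has 8 right steps and 5 up steps in some order (13 steps total).
Choose which 5 of the 13 steps are up: C(13,5).

Final answer: C(13,5) = 1287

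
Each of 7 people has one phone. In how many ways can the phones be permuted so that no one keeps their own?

Derangements satisfy D(n) = (n-1)(D(n-1) + D(n-2)), starting from D(0)=1, D(1)=0.
D(2) = 1 x (0 + 1) = 1
D(3) = 2 x (1 + 0) = 2
D(4) = 3 x (2 + 1) = 9
D(5) = 4 x (9 + 2) = 44
D(6) = 5 x (44 + 9) = 265
D(7) = 6 x (D(6) + D(5)) = 6 x (265 + 44)

Final answer: D(7) = 1854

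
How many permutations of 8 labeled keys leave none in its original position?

Use the recurrence D(n) = (n-1)(D(n-1) + D(n-2)) with D(0)=1, D(1)=0.
D(2) = 1 x (0 + 1) = 1
D(3) = 2 x (1 + 0) = 2
D(4) = 3 x (2 + 1) = 9
D(5) = 4 x (9 + 2) = 44
D(6) = 5 x (44 + 9) = 265
D(7) = 6 x (265 + 44) = 1854
D(8) = 7 x (D(7) + D(6)) = 7 x (1854 + 265)

Final answer: D(8) = 14833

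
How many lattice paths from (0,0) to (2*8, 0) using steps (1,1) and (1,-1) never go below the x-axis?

Total monotonic paths to (8,8): C(16,8) = 12870.
A path is bad iff it touches y = x + 1; reflecting its initial segment maps bad paths bijectively onto all paths to (7,9), of which there are C(16,9) = 11440.
Valid Dyck paths: 12870 - 11440.
(This is the Catalan number C_{8}.)

Final answer: C_{8} = 1430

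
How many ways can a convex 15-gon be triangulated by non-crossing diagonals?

This is a standard Catalan-number count: the answer is C_n. Here n = 15 - 2 = 13.
C_n = C(2n,n) - C(2n,n+1), so C_{13} = C(26,13) - C(26,14) = 10400600 - 9657700.

Final answer: C_{13} = 742900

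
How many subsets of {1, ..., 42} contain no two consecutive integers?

Let a(n) count such subsets of {1, ..., n}. Either n is excluded (a(n-1) ways) or n is included, forcing n-1 out (a(n-2) ways), so a(n) = a(n-1) + a(n-2) with a(1)=2, a(2)=3.
Iterating the recurrence: a(1)=2, a(2)=3, a(3)=5, a(4)=8, a(5)=13, a(6)=21, a(7)=34, a(8)=55, a(9)=89, a(10)=144, a(11)=233, a(12)=377, a(13)=610, a(14)=987, a(15)=1597, a(16)=2584, a(17)=4181, a(18)=6765, a(19)=10946, a(20)=17711, a(21)=28657, a(22)=46368, a(23)=75025, a(24)=121393, a(25)=196418, a(26)=317811, a(27)=514229, a(28)=832040, a(29)=1346269, a(30)=2178309, a(31)=3524578, a(32)=5702887, a(33)=9227465, a(34)=14930352, a(35)=24157817, a(36)=39088169, a(37)=63245986, a(38)=102334155, a(39)=165580141, a(40)=267914296, a(41)=433494437, a(42)=701408733.

Final answer: 701408733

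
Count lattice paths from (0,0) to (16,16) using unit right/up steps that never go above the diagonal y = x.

Total monotonic paths to (16,16): C(32,16) = 601080390.
Reflecting each bad path at its first crossing gives a bijection with paths to (15,17): C(32,17) = 565722720.
Valid Dyck paths: 601080390 - 565722720.
(Check: C(32,16) - C(32,17) = C(32,16)/17, the Catalan number C_{16}.)

Final answer: C_{16} = 35357670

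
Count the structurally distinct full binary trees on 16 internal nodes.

The structures are counted by the Catalan number C_n. Here n = 16.
C_n = C(2n,n)/(n+1), so C_{16} = C(32,16)/17 = 601080390/17.

Final answer: C_{16} = 35357670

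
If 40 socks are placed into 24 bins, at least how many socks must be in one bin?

By the pigeonhole principle: ceiling(40/24).

Final answer: 2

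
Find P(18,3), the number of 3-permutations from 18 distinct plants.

P(18,3) = 18!/(18-3)! = 18!/15!.

Final answer: P(18,3) = 4896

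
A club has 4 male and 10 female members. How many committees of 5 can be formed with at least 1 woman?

Sum over valid woman counts:
C(10,1)C(4,4) = 10
C(10,2)C(4,3) = 180
C(10,3)C(4,2) = 720
C(10,4)C(4,1) = 840
C(10,5)C(4,0) = 252
Total: 10 + 180 + 720 + 840 + 252.

Final answer: 2002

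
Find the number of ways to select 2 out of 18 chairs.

C(18,2) = 18!/(2! x (18-2)!).

Final answer: C(18,2) = 153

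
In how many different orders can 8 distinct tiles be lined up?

The number of ways to arrange 8 distinct objects is 8!.

Final answer: 8! = 40320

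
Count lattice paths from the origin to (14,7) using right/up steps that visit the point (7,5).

Paths (0,0)->(7,5): C(12,5) = 792.
Paths (7,5)->(14,7): C(9,2) = 36.
By multiplication principle: 792 x 36.

Final answer: 28512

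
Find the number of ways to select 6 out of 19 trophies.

C(19,6) = 19!/(6! x (19-6)!).

Final answer: C(19,6) = 27132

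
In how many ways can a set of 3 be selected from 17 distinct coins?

C(17,3) = 17!/(3! x (17-3)!).

Final answer: C(17,3) = 680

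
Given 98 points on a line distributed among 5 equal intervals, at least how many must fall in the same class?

By pigeonhole with 98 objects and 5 categories: ceiling(98/5).

Final answer: 20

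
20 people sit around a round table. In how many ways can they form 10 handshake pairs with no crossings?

This is a standard Catalan-number count: the answer is C_n. Here n = 20/2 = 10.
C_n = C(2n,n) - C(2n,n+1), so C_{10} = C(20,10) - C(20,11) = 184756 - 167960.

Final answer: C_{10} = 16796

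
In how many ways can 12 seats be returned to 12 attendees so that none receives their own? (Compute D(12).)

D(n) = (n-1)(D(n-1) + D(n-2)), D(0)=1, D(1)=0.
D(2) = 1 x (0 + 1) = 1
D(3) = 2 x (1 + 0) = 2
D(4) = 3 x (2 + 1) = 9
D(5) = 4 x (9 + 2) = 44
D(6) = 5 x (44 + 9) = 265
D(7) = 6 x (265 + 44) = 1854
D(8) = 7 x (1854 + 265) = 14833
D(9) = 8 x (14833 + 1854) = 133496
D(10) = 9 x (133496 + 14833) = 1334961
D(11) = 10 x (1334961 + 133496) = 14684570
D(12) = 11 x (D(11) + D(10)) = 11 x (14684570 + 1334961)

Final answer: D(12) = 176214841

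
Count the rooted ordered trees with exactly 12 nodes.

This is counted by the nth Catalan number C_n. Here n = 12 - 1 = 11.
Using C_0 = 1 and C_(k+1) = C_k x 2(2k+1)/(k+2), build up term by term: C_1=1, C_2=2, C_3=5, C_4=14, C_5=42, C_6=132, C_7=429, C_8=1430, C_9=4862, C_10=16796, C_11=58786.

Final answer: C_{11} = 58786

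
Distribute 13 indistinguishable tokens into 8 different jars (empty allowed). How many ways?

Stars and bars: C(n+k-1, k-1) = C(20,7).

Final answer: C(20,7) = 77520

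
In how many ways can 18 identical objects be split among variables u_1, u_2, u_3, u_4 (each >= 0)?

Stars and bars with 18 stars and 3 bars:
C(18+4-1, 4-1) = C(21,3).

Final answer: C(21,3) = 1330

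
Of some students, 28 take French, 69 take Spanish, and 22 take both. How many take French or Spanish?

|A union B| = |A| + |B| - |A intersect B| = 28 + 69 - 22.

Final answer: 75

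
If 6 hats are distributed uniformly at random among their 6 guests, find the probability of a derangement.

Derangements satisfy D(n) = (n-1)(D(n-1) + D(n-2)), starting from D(0)=1, D(1)=0.
Building up: D(2)=1, D(3)=2, D(4)=9, D(5)=44, D(6)=265.
Total arrangements: 6! = 720.
Probability = D(6)/6! = 53/144.

Final answer: D(6)/6! = 265/720 = 0.368056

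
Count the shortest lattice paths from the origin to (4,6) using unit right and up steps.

Each path has 4 right steps and 6 up steps in some order (10 steps total).
Choose which 6 of the 10 steps are up: C(10,6).

Final answer: C(10,6) = 210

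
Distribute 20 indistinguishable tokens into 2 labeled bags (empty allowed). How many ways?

Stars and bars: C(n+k-1, k-1) = C(21,1).

Final answer: C(21,1) = 21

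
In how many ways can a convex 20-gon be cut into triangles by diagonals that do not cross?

The structures are counted by the Catalan number C_n. Here n = 20 - 2 = 18.
C_n = C(2n,n) - C(2n,n+1), so C_{18} = C(36,18) - C(36,19) = 9075135300 - 8597496600.

Final answer: C_{18} = 477638700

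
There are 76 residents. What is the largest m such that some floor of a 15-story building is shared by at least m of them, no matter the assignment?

There are 15 possible values for floor of a 15-story building. With 76 residents and 15 categories, by pigeonhole: ceiling(76/15).

Final answer: 6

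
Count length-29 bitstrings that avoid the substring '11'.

Classify by the final bit: ...0 gives a(n-1) strings, ...01 gives a(n-2) strings. Thus a(n) = a(n-1) + a(n-2) with a(1)=2, a(2)=3.
Iterating the recurrence: a(1)=2, a(2)=3, a(3)=5, a(4)=8, a(5)=13, a(6)=21, a(7)=34, a(8)=55, a(9)=89, a(10)=144, a(11)=233, a(12)=377, a(13)=610, a(14)=987, a(15)=1597, a(16)=2584, a(17)=4181, a(18)=6765, a(19)=10946, a(20)=17711, a(21)=28657, a(22)=46368, a(23)=75025, a(24)=121393, a(25)=196418, a(26)=317811, a(27)=514229, a(28)=832040, a(29)=1346269.

Final answer: 1346269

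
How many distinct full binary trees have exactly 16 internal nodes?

This is counted by the nth Catalan number C_n. Here n = 16.
C_n = (2n)!/(n!(n+1)!), so C_{16} = 32!/(16! x 17!) = C(32,16)/17 = 601080390/17.

Final answer: C_{16} = 35357670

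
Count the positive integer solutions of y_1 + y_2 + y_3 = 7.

Substitute y'_i = y_i - 1 (so y'_i >= 0). Then sum y'_i = 7 - 3 = 4.
Stars and bars: C(4+3-1, 3-1) = C(6,2).

Final answer: C(6,2) = 15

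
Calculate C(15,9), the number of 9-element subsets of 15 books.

C(15,9) = 15!/(9! x 6!).

Final answer: \binom{15}{9} = 5005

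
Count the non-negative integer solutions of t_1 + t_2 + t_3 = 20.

Stars and bars with 20 stars and 2 bars:
C(20+3-1, 3-1) = C(22,2).

Final answer: C(22,2) = 231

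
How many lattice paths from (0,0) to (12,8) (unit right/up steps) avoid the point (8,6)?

Total paths to (12,8): C(20,8) = 125970.
Paths through (8,6): C(14,6) x C(6,2) = 45045.
Avoiding (8,6): 125970 - 45045.

Final answer: 80925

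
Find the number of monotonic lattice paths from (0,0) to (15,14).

Each path has 15 right steps and 14 up steps in some order (29 steps total).
Choose which 14 of the 29 steps are up: C(29,14).

Final answer: C(29,14) = 77558760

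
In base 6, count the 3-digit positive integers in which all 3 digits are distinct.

First digit: 5 (nonzero). Second: 5 (not first). Third: 4, etc.
Total: 5 x 5 x 4.

Final answer: 100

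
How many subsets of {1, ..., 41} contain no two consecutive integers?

Condition on whether n belongs to the subset: if not, any valid subset of {1, ..., n-1} works (a(n-1)); if so, n-1 is excluded and the rest is a valid subset of {1, ..., n-2} (a(n-2)). Hence a(n) = a(n-1) + a(n-2), a(1)=2, a(2)=3.
Computing successive values: a(1)=2, a(2)=3, a(3)=5, a(4)=8, a(5)=13, a(6)=21, a(7)=34, a(8)=55, a(9)=89, a(10)=144, a(11)=233, a(12)=377, a(13)=610, a(14)=987, a(15)=1597, a(16)=2584, a(17)=4181, a(18)=6765, a(19)=10946, a(20)=17711, a(21)=28657, a(22)=46368, a(23)=75025, a(24)=121393, a(25)=196418, a(26)=317811, a(27)=514229, a(28)=832040, a(29)=1346269, a(30)=2178309, a(31)=3524578, a(32)=5702887, a(33)=9227465, a(34)=14930352, a(35)=24157817, a(36)=39088169, a(37)=63245986, a(38)=102334155, a(39)=165580141, a(40)=267914296, a(41)=433494437.

Final answer: 433494437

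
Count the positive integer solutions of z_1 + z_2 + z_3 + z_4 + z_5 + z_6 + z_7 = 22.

Substitute z'_i = z_i - 1 (so z'_i >= 0). Then sum z'_i = 22 - 7 = 15.
Stars and bars: C(15+7-1, 7-1) = C(21,6).

Final answer: C(21,6) = 54264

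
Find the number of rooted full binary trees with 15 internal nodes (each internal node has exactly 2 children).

This is a standard Catalan-number count: the answer is C_n. Here n = 15.
Using C_0 = 1 and C_(k+1) = C_k x 2(2k+1)/(k+2), build up term by term: C_1=1, C_2=2, C_3=5, C_4=14, C_5=42, C_6=132, C_7=429, C_8=1430, C_9=4862, C_10=16796, C_11=58786, C_12=208012, C_13=742900, C_14=2674440, C_15=9694845.

Final answer: C_{15} = 9694845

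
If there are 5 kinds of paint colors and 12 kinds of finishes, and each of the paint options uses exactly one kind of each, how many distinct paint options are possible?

By the multiplication principle: 5 x 12.

Final answer: 60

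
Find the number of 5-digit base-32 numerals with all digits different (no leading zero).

First digit: 31 (nonzero). Second: 31 (not first). Third: 30, etc.
Total: 31 x 31 x 30 x 29 x 28.

Final answer: 23409960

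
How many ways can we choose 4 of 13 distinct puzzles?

C(13,4) = 13!/(4! x 9!).

Final answer: \binom{13}{4} = 715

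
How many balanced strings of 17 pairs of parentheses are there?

This is counted by the nth Catalan number C_n. Here n = 17 (pairs).
C_n = C(2n,n) - C(2n,n+1), so C_{17} = C(34,17) - C(34,18) = 2333606220 - 2203961430.

Final answer: C_{17} = 129644790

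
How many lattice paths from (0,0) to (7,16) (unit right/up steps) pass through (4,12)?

Paths (0,0)->(4,12): C(16,12) = 1820.
Paths (4,12)->(7,16): C(7,4) = 35.
By multiplication principle: 1820 x 35.

Final answer: 63700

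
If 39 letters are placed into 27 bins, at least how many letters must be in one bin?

By the pigeonhole principle: ceiling(39/27).

Final answer: 2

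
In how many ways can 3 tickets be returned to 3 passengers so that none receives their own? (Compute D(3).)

Derangements satisfy D(n) = (n-1)(D(n-1) + D(n-2)), starting from D(0)=1, D(1)=0.
D(2) = 1 x (0 + 1) = 1
D(3) = 2 x (D(2) + D(1)) = 2 x (1 + 0)

Final answer: D(3) = 2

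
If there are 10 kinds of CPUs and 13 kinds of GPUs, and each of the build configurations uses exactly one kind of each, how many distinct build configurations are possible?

By the multiplication principle: 10 x 13.

Final answer: 130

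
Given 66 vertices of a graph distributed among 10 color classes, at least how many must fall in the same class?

By pigeonhole with 66 objects and 10 categories: ceiling(66/10).

Final answer: 7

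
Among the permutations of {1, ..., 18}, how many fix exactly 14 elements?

Choose which 14 elements are fixed: C(18,14) = 3060.
Derange the remaining 4 using D(j) = (j-1)(D(j-1) + D(j-2)), D(0)=1, D(1)=0: D(2)=1, D(3)=2, D(4)=9.
Total: 3060 x 9.

Final answer: C(18,14) D(4) = 27540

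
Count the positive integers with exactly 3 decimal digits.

The leading digit cannot be 0 (9 options); the other 2 digits can be anything (10 options each).
Total: 9 x 10^2.

Final answer: 900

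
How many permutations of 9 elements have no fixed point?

D(n) = (n-1)(D(n-1) + D(n-2)), D(0)=1, D(1)=0.
Building up: D(2)=1, D(3)=2, D(4)=9, D(5)=44, D(6)=265, D(7)=1854, D(8)=14833.
D(9) = 8 x (D(8) + D(7)) = 8 x (14833 + 1854).

Final answer: D(9) = 133496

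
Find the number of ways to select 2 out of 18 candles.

C(18,2) = 18!/(2! x (18-2)!).

Final answer: C(18,2) = 153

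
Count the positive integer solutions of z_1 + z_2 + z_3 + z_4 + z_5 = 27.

Substitute z'_i = z_i - 1 (so z'_i >= 0). Then sum z'_i = 27 - 5 = 22.
Stars and bars: C(22+5-1, 5-1) = C(26,4).

Final answer: C(26,4) = 14950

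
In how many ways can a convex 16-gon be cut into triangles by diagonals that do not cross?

The structures are counted by the Catalan number C_n. Here n = 16 - 2 = 14.
Using C_0 = 1 and C_(k+1) = C_k x 2(2k+1)/(k+2), build up term by term: C_1=1, C_2=2, C_3=5, C_4=14, C_5=42, C_6=132, C_7=429, C_8=1430, C_9=4862, C_10=16796, C_11=58786, C_12=208012, C_13=742900, C_14=2674440.

Final answer: C_{14} = 2674440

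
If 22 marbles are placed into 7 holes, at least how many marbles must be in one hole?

By the pigeonhole principle: ceiling(22/7).

Final answer: 4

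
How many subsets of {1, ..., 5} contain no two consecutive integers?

Condition on whether n belongs to the subset: if not, any valid subset of {1, ..., n-1} works (a(n-1)); if so, n-1 is excluded and the rest is a valid subset of {1, ..., n-2} (a(n-2)). Hence a(n) = a(n-1) + a(n-2), a(1)=2, a(2)=3.
Iterating the recurrence: a(1)=2, a(2)=3, a(3)=5, a(4)=8, a(5)=13.

Final answer: 13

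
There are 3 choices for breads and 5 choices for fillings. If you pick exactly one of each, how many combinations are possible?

By the multiplication principle: 3 x 5.

Final answer: 15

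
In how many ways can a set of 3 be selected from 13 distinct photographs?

C(13,3) = 13!/(3! x (13-3)!).

Final answer: C(13,3) = 286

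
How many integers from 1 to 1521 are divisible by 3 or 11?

Multiples of 3: 507. Multiples of 11: 138. Of both (lcm=33): 46.
By inclusion-exclusion: 507 + 138 - 46.

Final answer: 599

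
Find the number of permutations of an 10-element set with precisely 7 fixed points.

Choose which 7 elements are fixed: C(10,7) = 120.
Derange the remaining 3 using D(j) = (j-1)(D(j-1) + D(j-2)), D(0)=1, D(1)=0: D(2)=1, D(3)=2.
Total: 120 x 2.

Final answer: C(10,7) D(3) = 240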